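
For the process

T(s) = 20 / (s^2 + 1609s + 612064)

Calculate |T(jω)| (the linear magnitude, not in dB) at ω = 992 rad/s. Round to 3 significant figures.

Substitute s = j992:
Numerator: 20 = 20 + j0
Denominator: (j992)^2 + 1609(j992) + 612064 = -372000 + j1596128
|N| = √(20² + 0²) ≈ 20, ∠N ≈ 0.00°
|D| = √(372000² + 1596128²) ≈ 1.6389e+06, ∠D ≈ 103.12°
|T| = 20 / 1.6389e+06 ≈ 1.2203e-05

1.22e-05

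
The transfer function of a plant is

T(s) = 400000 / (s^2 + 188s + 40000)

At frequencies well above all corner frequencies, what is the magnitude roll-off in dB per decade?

-40 dB/decade

Each pole contributes −20 dB/decade at high frequency; each zero contributes +20 dB/decade.
Net: 0 zero(s) − 2 pole(s) → -40 dB/decade.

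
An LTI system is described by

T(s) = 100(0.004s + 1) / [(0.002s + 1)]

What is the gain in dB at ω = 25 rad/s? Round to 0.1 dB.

At ω = 25 rad/s:
zero (1 + j25·0.004) = 1 + j0.1 → |·| ≈ 1.005, ∠ ≈ 5.71°
pole (1 + j25·0.002) = 1 + j0.05 → |·| ≈ 1.0012, ∠ ≈ 2.86°
|T| = 100 · 1.005 / (1.0012) ≈ 100.38
Gain = 20 log₁₀(100.38) ≈ 40.03 dB

40.0 dB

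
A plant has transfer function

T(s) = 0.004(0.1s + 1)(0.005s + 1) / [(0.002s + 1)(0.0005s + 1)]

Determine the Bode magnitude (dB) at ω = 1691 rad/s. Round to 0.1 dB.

At ω = 1691 rad/s:
zero (1 + j1691·0.1) = 1 + j169.1 → |·| ≈ 169.1, ∠ ≈ 89.66°
zero (1 + j1691·0.005) = 1 + j8.455 → |·| ≈ 8.5139, ∠ ≈ 83.25°
pole (1 + j1691·0.002) = 1 + j3.382 → |·| ≈ 3.5267, ∠ ≈ 73.53°
pole (1 + j1691·0.0005) = 1 + j0.8455 → |·| ≈ 1.3095, ∠ ≈ 40.21°
|T| = 0.004 · 169.1 · 8.5139 / (3.5267 · 1.3095) ≈ 1.247
Gain = 20 log₁₀(1.247) ≈ 1.92 dB

1.9 dB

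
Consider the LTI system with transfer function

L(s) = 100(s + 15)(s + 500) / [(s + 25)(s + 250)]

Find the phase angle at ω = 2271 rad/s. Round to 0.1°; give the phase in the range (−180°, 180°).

-5.9°

At s = jω = j2271:
zero (s+15): 15 + j2271 → |·| = √(15²+2271²) = √5157666 ≈ 2271, ∠ = arctan(2271/15) ≈ 89.62°
zero (s+500): 500 + j2271 → |·| = √(500²+2271²) = √5407441 ≈ 2325.4, ∠ = arctan(2271/500) ≈ 77.58°
pole (s+25): 25 + j2271 → |·| = √(25²+2271²) = √5158066 ≈ 2271.1, ∠ = arctan(2271/25) ≈ 89.37°
pole (s+250): 250 + j2271 → |·| = √(250²+2271²) = √5219941 ≈ 2284.7, ∠ = arctan(2271/250) ≈ 83.72°
∠L = 167.20° − 173.09° = -5.89°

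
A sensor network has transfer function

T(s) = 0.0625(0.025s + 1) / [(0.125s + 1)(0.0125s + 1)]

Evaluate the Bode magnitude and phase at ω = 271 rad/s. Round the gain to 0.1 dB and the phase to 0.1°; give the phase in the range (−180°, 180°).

At ω = 271 rad/s:
zero (1 + j271·0.025) = 1 + j6.775 → |·| ≈ 6.8484, ∠ ≈ 81.60°
pole (1 + j271·0.125) = 1 + j33.875 → |·| ≈ 33.89, ∠ ≈ 88.31°
pole (1 + j271·0.0125) = 1 + j3.3875 → |·| ≈ 3.532, ∠ ≈ 73.55°
|T| = 0.0625 · 6.8484 / (33.89 · 3.532) ≈ 0.0035758
Gain = 20 log₁₀(0.0035758) ≈ -48.93 dB
∠T = (81.60°) − (88.31° + 73.55°) = -80.26°

-48.9 dB, -80.3°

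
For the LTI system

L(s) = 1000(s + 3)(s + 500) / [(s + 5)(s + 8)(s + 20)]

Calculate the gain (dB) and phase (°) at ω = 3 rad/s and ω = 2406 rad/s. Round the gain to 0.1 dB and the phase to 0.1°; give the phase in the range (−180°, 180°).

ω = 3: 66.5 dB, -14.7°; ω = 2406: -7.4 dB, -101.0°

At s = jω = j3:
zero (s+3): 3 + j3 → |·| = √(3²+3²) = √18 ≈ 4.2426, ∠ = arctan(3/3) ≈ 45.00°
zero (s+500): 500 + j3 → |·| = √(500²+3²) = √250009 ≈ 500.01, ∠ = arctan(3/500) ≈ 0.34°
pole (s+5): 5 + j3 → |·| = √(5²+3²) = √34 ≈ 5.831, ∠ = arctan(3/5) ≈ 30.96°
pole (s+8): 8 + j3 → |·| = √(8²+3²) = √73 ≈ 8.544, ∠ = arctan(3/8) ≈ 20.56°
pole (s+20): 20 + j3 → |·| = √(20²+3²) = √409 ≈ 20.224, ∠ = arctan(3/20) ≈ 8.53°
|L| = 1000 · 2121.3 / 1007.6 ≈ 2105.3
Gain = 20 log₁₀(2105.3) ≈ 66.47 dB
∠L = 45.34° − 60.05° = -14.71°

At s = jω = j2406:
zero (s+3): 3 + j2406 → |·| = √(3²+2406²) = √5788845 ≈ 2406, ∠ = arctan(2406/3) ≈ 89.93°
zero (s+500): 500 + j2406 → |·| = √(500²+2406²) = √6038836 ≈ 2457.4, ∠ = arctan(2406/500) ≈ 78.26°
pole (s+5): 5 + j2406 → |·| = √(5²+2406²) = √5788861 ≈ 2406, ∠ = arctan(2406/5) ≈ 89.88°
pole (s+8): 8 + j2406 → |·| = √(8²+2406²) = √5788900 ≈ 2406, ∠ = arctan(2406/8) ≈ 89.81°
pole (s+20): 20 + j2406 → |·| = √(20²+2406²) = √5789236 ≈ 2406.1, ∠ = arctan(2406/20) ≈ 89.52°
|L| = 1000 · 5.9125e+06 / 1.3929e+10 ≈ 0.42447
Gain = 20 log₁₀(0.42447) ≈ -7.44 dB
∠L = 168.19° − 269.21° = -101.02°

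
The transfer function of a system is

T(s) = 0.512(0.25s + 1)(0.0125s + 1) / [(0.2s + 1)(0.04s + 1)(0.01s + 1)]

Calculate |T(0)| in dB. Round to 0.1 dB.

T(0) = 0.512 · 1 / 1 = 0.512
20 log₁₀(0.512) ≈ -5.81 dB

-5.8 dB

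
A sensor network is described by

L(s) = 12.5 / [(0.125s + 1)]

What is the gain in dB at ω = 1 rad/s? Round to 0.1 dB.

At ω = 1 rad/s:
pole (1 + j1·0.125) = 1 + j0.125 → |·| ≈ 1.0078, ∠ ≈ 7.13°
|L| = 12.5 · 1 / (1.0078) ≈ 12.403
Gain = 20 log₁₀(12.403) ≈ 21.87 dB

21.9 dB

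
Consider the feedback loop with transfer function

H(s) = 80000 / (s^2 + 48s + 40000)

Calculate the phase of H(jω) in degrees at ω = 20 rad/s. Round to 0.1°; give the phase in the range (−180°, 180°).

At s = jω = j20:
quadratic: (j20)² + 48·j20 + 40000 = 39600 + j960 → |·| ≈ 39612, ∠ ≈ 1.39°
∠H = 0.00° − 1.39° = -1.39°

-1.4°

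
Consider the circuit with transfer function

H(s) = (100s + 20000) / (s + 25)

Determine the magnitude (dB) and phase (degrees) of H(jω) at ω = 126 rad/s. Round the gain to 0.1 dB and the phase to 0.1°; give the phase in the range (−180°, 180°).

Substitute s = j126:
Numerator: 100(j126) + 20000 = 20000 + j12600
Denominator: (j126) + 25 = 25 + j126
|N| = √(20000² + 12600²) ≈ 23638, ∠N ≈ 32.21°
|D| = √(25² + 126²) ≈ 128.46, ∠D ≈ 78.78°
|H| = 23638 / 128.46 ≈ 184.01
Gain = 20 log₁₀(184.01) ≈ 45.30 dB
∠H = 32.21° − 78.78° = -46.57°

45.3 dB, -46.6°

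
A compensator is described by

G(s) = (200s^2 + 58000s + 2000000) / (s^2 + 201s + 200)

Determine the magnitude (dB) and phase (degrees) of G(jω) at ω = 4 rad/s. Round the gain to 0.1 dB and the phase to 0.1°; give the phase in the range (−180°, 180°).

67.7 dB, -70.5°

Substitute s = j4:
Numerator: 200(j4)^2 + 58000(j4) + 2000000 = 1996800 + j232000
Denominator: (j4)^2 + 201(j4) + 200 = 184 + j804
|N| = √(1996800² + 232000²) ≈ 2.0102e+06, ∠N ≈ 6.63°
|D| = √(184² + 804²) ≈ 824.79, ∠D ≈ 77.11°
|G| = 2.0102e+06 / 824.79 ≈ 2437.2
Gain = 20 log₁₀(2437.2) ≈ 67.74 dB
∠G = 6.63° − 77.11° = -70.48°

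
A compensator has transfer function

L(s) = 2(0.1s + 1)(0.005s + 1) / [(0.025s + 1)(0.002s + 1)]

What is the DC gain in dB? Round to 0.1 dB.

L(0) = 2 · 1 / 1 = 2
20 log₁₀(2) ≈ 6.02 dB

6.0 dB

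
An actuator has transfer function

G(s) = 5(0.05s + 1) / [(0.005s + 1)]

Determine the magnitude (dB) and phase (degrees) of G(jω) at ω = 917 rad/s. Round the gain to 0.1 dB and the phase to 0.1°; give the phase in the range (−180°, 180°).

At ω = 917 rad/s:
zero (1 + j917·0.05) = 1 + j45.85 → |·| ≈ 45.861, ∠ ≈ 88.75°
pole (1 + j917·0.005) = 1 + j4.585 → |·| ≈ 4.6928, ∠ ≈ 77.70°
|G| = 5 · 45.861 / (4.6928) ≈ 48.863
Gain = 20 log₁₀(48.863) ≈ 33.78 dB
∠G = (88.75°) − (77.70°) = 11.05°

33.8 dB, 11.1°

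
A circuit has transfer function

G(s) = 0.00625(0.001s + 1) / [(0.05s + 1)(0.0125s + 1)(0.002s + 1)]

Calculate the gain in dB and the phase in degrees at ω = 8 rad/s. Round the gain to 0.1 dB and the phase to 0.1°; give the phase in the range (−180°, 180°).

-44.8 dB, -28.0°

At ω = 8 rad/s:
zero (1 + j8·0.001) = 1 + j0.008 → |·| ≈ 1, ∠ ≈ 0.46°
pole (1 + j8·0.05) = 1 + j0.4 → |·| ≈ 1.077, ∠ ≈ 21.80°
pole (1 + j8·0.0125) = 1 + j0.1 → |·| ≈ 1.005, ∠ ≈ 5.71°
pole (1 + j8·0.002) = 1 + j0.016 → |·| ≈ 1.0001, ∠ ≈ 0.92°
|G| = 0.00625 · 1 / (1.077 · 1.005 · 1.0001) ≈ 0.0057737
Gain = 20 log₁₀(0.0057737) ≈ -44.77 dB
∠G = (0.46°) − (21.80° + 5.71° + 0.92°) = -27.97°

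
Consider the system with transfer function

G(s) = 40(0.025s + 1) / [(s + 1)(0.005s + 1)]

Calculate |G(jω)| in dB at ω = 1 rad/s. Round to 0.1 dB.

29.0 dB

At ω = 1 rad/s:
zero (1 + j1·0.025) = 1 + j0.025 → |·| ≈ 1.0003, ∠ ≈ 1.43°
pole (1 + j1·1) = 1 + j1 → |·| ≈ 1.4142, ∠ ≈ 45.00°
pole (1 + j1·0.005) = 1 + j0.005 → |·| ≈ 1, ∠ ≈ 0.29°
|G| = 40 · 1.0003 / (1.4142 · 1) ≈ 28.293
Gain = 20 log₁₀(28.293) ≈ 29.03 dB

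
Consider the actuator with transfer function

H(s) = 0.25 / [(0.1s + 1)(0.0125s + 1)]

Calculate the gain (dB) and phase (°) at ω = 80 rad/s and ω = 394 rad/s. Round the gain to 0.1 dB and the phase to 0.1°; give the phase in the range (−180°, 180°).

At ω = 80 rad/s:
pole (1 + j80·0.1) = 1 + j8 → |·| ≈ 8.0623, ∠ ≈ 82.87°
pole (1 + j80·0.0125) = 1 + j1 → |·| ≈ 1.4142, ∠ ≈ 45.00°
|H| = 0.25 · 1 / (8.0623 · 1.4142) ≈ 0.021927
Gain = 20 log₁₀(0.021927) ≈ -33.18 dB
∠H = (0°) − (82.87° + 45.00°) = -127.87°

At ω = 394 rad/s:
pole (1 + j394·0.1) = 1 + j39.4 → |·| ≈ 39.413, ∠ ≈ 88.55°
pole (1 + j394·0.0125) = 1 + j4.925 → |·| ≈ 5.0255, ∠ ≈ 78.52°
|H| = 0.25 · 1 / (39.413 · 5.0255) ≈ 0.0012622
Gain = 20 log₁₀(0.0012622) ≈ -57.98 dB
∠H = (0°) − (88.55° + 78.52°) = -167.07°

ω = 80: -33.2 dB, -127.9°; ω = 394: -58.0 dB, -167.1°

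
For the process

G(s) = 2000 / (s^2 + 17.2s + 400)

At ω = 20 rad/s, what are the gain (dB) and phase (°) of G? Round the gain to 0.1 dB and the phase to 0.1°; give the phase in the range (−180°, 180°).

At s = jω = j20:
quadratic: (j20)² + 17.2·j20 + 400 = 0 + j344 → |·| ≈ 344, ∠ ≈ 90.00°
|G| = 2000 / 344 ≈ 5.814
Gain = 20 log₁₀(5.814) ≈ 15.29 dB
∠G = 0.00° − 90.00° = -90.00°

15.3 dB, -90.0°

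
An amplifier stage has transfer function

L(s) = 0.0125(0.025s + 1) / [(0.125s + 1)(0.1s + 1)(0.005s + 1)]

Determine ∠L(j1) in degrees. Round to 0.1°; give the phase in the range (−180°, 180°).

At ω = 1 rad/s:
zero (1 + j1·0.025) = 1 + j0.025 → |·| ≈ 1.0003, ∠ ≈ 1.43°
pole (1 + j1·0.125) = 1 + j0.125 → |·| ≈ 1.0078, ∠ ≈ 7.13°
pole (1 + j1·0.1) = 1 + j0.1 → |·| ≈ 1.005, ∠ ≈ 5.71°
pole (1 + j1·0.005) = 1 + j0.005 → |·| ≈ 1, ∠ ≈ 0.29°
∠L = (1.43°) − (7.13° + 5.71° + 0.29°) = -11.70°

-11.7°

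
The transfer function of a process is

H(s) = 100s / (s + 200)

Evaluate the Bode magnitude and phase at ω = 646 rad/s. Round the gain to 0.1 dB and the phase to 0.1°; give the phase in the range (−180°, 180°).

39.6 dB, 17.2°

At s = jω = j646:
zero at origin: s = j646 → |·| = 646, ∠ = 90.00°
pole (s+200): 200 + j646 → |·| = √(200²+646²) = √457316 ≈ 676.25, ∠ = arctan(646/200) ≈ 72.80°
|H| = 100 · 646 / 676.25 ≈ 95.527
Gain = 20 log₁₀(95.527) ≈ 39.60 dB
∠H = 90.00° − 72.80° = 17.20°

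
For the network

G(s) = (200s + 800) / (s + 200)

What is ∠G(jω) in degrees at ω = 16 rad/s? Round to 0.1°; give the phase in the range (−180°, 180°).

71.4°

Substitute s = j16:
Numerator: 200(j16) + 800 = 800 + j3200
Denominator: (j16) + 200 = 200 + j16
|N| = √(800² + 3200²) ≈ 3298.5, ∠N ≈ 75.96°
|D| = √(200² + 16²) ≈ 200.64, ∠D ≈ 4.57°
∠G = 75.96° − 4.57° = 71.39°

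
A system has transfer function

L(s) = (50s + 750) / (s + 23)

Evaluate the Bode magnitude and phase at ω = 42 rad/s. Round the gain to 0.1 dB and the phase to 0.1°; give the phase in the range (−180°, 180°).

Substitute s = j42:
Numerator: 50(j42) + 750 = 750 + j2100
Denominator: (j42) + 23 = 23 + j42
|N| = √(750² + 2100²) ≈ 2229.9, ∠N ≈ 70.35°
|D| = √(23² + 42²) ≈ 47.885, ∠D ≈ 61.29°
|L| = 2229.9 / 47.885 ≈ 46.568
Gain = 20 log₁₀(46.568) ≈ 33.36 dB
∠L = 70.35° − 61.29° = 9.06°

33.4 dB, 9.1°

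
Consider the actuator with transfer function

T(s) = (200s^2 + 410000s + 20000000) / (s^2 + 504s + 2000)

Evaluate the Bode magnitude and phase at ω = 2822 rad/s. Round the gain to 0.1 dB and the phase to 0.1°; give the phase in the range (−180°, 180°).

47.7 dB, -26.2°

Substitute s = j2822:
Numerator: 200(j2822)^2 + 410000(j2822) + 20000000 = -1572736800 + j1157020000
Denominator: (j2822)^2 + 504(j2822) + 2000 = -7961684 + j1422288
|N| = √(1572736800² + 1157020000²) ≈ 1.9525e+09, ∠N ≈ 143.66°
|D| = √(7961684² + 1422288²) ≈ 8.0877e+06, ∠D ≈ 169.87°
|T| = 1.9525e+09 / 8.0877e+06 ≈ 241.42
Gain = 20 log₁₀(241.42) ≈ 47.66 dB
∠T = 143.66° − 169.87° = -26.21°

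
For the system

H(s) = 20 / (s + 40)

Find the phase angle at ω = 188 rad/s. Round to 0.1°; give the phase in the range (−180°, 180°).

At s = jω = j188:
pole (s+40): 40 + j188 → |·| = √(40²+188²) = √36944 ≈ 192.21, ∠ = arctan(188/40) ≈ 77.99°
∠H = 0.00° − 77.99° = -77.99°

-78.0°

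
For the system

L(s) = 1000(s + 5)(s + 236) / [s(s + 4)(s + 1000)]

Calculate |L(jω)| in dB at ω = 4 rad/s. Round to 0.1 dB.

At s = jω = j4:
zero (s+5): 5 + j4 → |·| = √(5²+4²) = √41 ≈ 6.4031, ∠ = arctan(4/5) ≈ 38.66°
zero (s+236): 236 + j4 → |·| = √(236²+4²) = √55712 ≈ 236.03, ∠ = arctan(4/236) ≈ 0.97°
pole (s+4): 4 + j4 → |·| = √(4²+4²) = √32 ≈ 5.6569, ∠ = arctan(4/4) ≈ 45.00°
pole (s+1000): 1000 + j4 → |·| = √(1000²+4²) = √1000016 ≈ 1000, ∠ = arctan(4/1000) ≈ 0.23°
pole at origin: |s| = 4, ∠ = 90.00° (in denominator)
|L| = 1000 · 1511.3 / 22628 ≈ 66.789
Gain = 20 log₁₀(66.789) ≈ 36.49 dB

36.5 dB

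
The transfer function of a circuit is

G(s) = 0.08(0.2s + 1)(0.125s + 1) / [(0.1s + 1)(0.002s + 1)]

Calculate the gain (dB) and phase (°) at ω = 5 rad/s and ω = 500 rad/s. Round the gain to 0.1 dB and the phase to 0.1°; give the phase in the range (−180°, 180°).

At ω = 5 rad/s:
zero (1 + j5·0.2) = 1 + j1 → |·| ≈ 1.4142, ∠ ≈ 45.00°
zero (1 + j5·0.125) = 1 + j0.625 → |·| ≈ 1.1792, ∠ ≈ 32.01°
pole (1 + j5·0.1) = 1 + j0.5 → |·| ≈ 1.118, ∠ ≈ 26.57°
pole (1 + j5·0.002) = 1 + j0.01 → |·| ≈ 1, ∠ ≈ 0.57°
|G| = 0.08 · 1.4142 · 1.1792 / (1.118 · 1) ≈ 0.11933
Gain = 20 log₁₀(0.11933) ≈ -18.47 dB
∠G = (45.00° + 32.01°) − (26.57° + 0.57°) = 49.87°

At ω = 500 rad/s:
zero (1 + j500·0.2) = 1 + j100 → |·| ≈ 100, ∠ ≈ 89.43°
zero (1 + j500·0.125) = 1 + j62.5 → |·| ≈ 62.508, ∠ ≈ 89.08°
pole (1 + j500·0.1) = 1 + j50 → |·| ≈ 50.01, ∠ ≈ 88.85°
pole (1 + j500·0.002) = 1 + j1 → |·| ≈ 1.4142, ∠ ≈ 45.00°
|G| = 0.08 · 100 · 62.508 / (50.01 · 1.4142) ≈ 7.0706
Gain = 20 log₁₀(7.0706) ≈ 16.99 dB
∠G = (89.43° + 89.08°) − (88.85° + 45.00°) = 44.66°

ω = 5: -18.5 dB, 49.9°; ω = 500: 17.0 dB, 44.7°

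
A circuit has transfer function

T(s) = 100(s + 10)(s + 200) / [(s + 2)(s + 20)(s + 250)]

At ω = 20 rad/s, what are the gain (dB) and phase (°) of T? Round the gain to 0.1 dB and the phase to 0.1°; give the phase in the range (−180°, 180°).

10.0 dB, -64.7°

At s = jω = j20:
zero (s+10): 10 + j20 → |·| = √(10²+20²) = √500 ≈ 22.361, ∠ = arctan(20/10) ≈ 63.43°
zero (s+200): 200 + j20 → |·| = √(200²+20²) = √40400 ≈ 201, ∠ = arctan(20/200) ≈ 5.71°
pole (s+2): 2 + j20 → |·| = √(2²+20²) = √404 ≈ 20.1, ∠ = arctan(20/2) ≈ 84.29°
pole (s+20): 20 + j20 → |·| = √(20²+20²) = √800 ≈ 28.284, ∠ = arctan(20/20) ≈ 45.00°
pole (s+250): 250 + j20 → |·| = √(250²+20²) = √62900 ≈ 250.8, ∠ = arctan(20/250) ≈ 4.57°
|T| = 100 · 4494.6 / 1.4258e+05 ≈ 3.1523
Gain = 20 log₁₀(3.1523) ≈ 9.97 dB
∠T = 69.14° − 133.86° = -64.72°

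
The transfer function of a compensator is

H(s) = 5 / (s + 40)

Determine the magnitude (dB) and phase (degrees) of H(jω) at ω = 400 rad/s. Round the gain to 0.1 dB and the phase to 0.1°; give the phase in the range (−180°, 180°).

Substitute s = j400:
Numerator: 5 = 5 + j0
Denominator: (j400) + 40 = 40 + j400
|N| = √(5² + 0²) ≈ 5, ∠N ≈ 0.00°
|D| = √(40² + 400²) ≈ 402, ∠D ≈ 84.29°
|H| = 5 / 402 ≈ 0.012438
Gain = 20 log₁₀(0.012438) ≈ -38.10 dB
∠H = 0.00° − 84.29° = -84.29°

-38.1 dB, -84.3°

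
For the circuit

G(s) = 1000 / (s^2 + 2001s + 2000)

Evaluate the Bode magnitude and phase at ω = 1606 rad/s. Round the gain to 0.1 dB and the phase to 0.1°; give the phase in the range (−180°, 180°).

Substitute s = j1606:
Numerator: 1000 = 1000 + j0
Denominator: (j1606)^2 + 2001(j1606) + 2000 = -2577236 + j3213606
|N| = √(1000² + 0²) ≈ 1000, ∠N ≈ 0.00°
|D| = √(2577236² + 3213606²) ≈ 4.1194e+06, ∠D ≈ 128.73°
|G| = 1000 / 4.1194e+06 ≈ 0.00024275
Gain = 20 log₁₀(0.00024275) ≈ -72.30 dB
∠G = 0.00° − 128.73° = -128.73°

-72.3 dB, -128.7°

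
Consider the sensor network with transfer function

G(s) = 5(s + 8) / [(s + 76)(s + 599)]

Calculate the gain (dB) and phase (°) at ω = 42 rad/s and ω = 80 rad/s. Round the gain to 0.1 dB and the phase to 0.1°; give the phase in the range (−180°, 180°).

At s = jω = j42:
zero (s+8): 8 + j42 → |·| = √(8²+42²) = √1828 ≈ 42.755, ∠ = arctan(42/8) ≈ 79.22°
pole (s+76): 76 + j42 → |·| = √(76²+42²) = √7540 ≈ 86.833, ∠ = arctan(42/76) ≈ 28.93°
pole (s+599): 599 + j42 → |·| = √(599²+42²) = √360565 ≈ 600.47, ∠ = arctan(42/599) ≈ 4.01°
|G| = 5 · 42.755 / 52141 ≈ 0.0040999
Gain = 20 log₁₀(0.0040999) ≈ -47.74 dB
∠G = 79.22° − 32.94° = 46.28°

At s = jω = j80:
zero (s+8): 8 + j80 → |·| = √(8²+80²) = √6464 ≈ 80.399, ∠ = arctan(80/8) ≈ 84.29°
pole (s+76): 76 + j80 → |·| = √(76²+80²) = √12176 ≈ 110.34, ∠ = arctan(80/76) ≈ 46.47°
pole (s+599): 599 + j80 → |·| = √(599²+80²) = √365201 ≈ 604.32, ∠ = arctan(80/599) ≈ 7.61°
|G| = 5 · 80.399 / 66681 ≈ 0.0060286
Gain = 20 log₁₀(0.0060286) ≈ -44.40 dB
∠G = 84.29° − 54.08° = 30.21°

ω = 42: -47.7 dB, 46.3°; ω = 80: -44.4 dB, 30.2°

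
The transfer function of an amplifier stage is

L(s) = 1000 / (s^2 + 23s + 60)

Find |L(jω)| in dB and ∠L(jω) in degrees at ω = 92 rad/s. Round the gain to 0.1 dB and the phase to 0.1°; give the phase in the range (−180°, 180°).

-18.8 dB, -165.9°

Substitute s = j92:
Numerator: 1000 = 1000 + j0
Denominator: (j92)^2 + 23(j92) + 60 = -8404 + j2116
|N| = √(1000² + 0²) ≈ 1000, ∠N ≈ 0.00°
|D| = √(8404² + 2116²) ≈ 8666.3, ∠D ≈ 165.87°
|L| = 1000 / 8666.3 ≈ 0.11539
Gain = 20 log₁₀(0.11539) ≈ -18.76 dB
∠L = 0.00° − 165.87° = -165.87°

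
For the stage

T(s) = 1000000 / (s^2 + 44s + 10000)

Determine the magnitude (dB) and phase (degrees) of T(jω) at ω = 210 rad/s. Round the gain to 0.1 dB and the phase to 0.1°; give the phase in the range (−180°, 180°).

At s = jω = j210:
quadratic: (j210)² + 44·j210 + 10000 = -34100 + j9240 → |·| ≈ 35330, ∠ ≈ 164.84°
|T| = 1000000 / 35330 ≈ 28.305
Gain = 20 log₁₀(28.305) ≈ 29.04 dB
∠T = 0.00° − 164.84° = -164.84°

29.0 dB, -164.8°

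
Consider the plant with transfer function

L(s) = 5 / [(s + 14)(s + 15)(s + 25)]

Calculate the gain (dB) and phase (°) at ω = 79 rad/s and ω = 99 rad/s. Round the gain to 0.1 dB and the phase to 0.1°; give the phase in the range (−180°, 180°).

At s = jω = j79:
pole (s+14): 14 + j79 → |·| = √(14²+79²) = √6437 ≈ 80.231, ∠ = arctan(79/14) ≈ 79.95°
pole (s+15): 15 + j79 → |·| = √(15²+79²) = √6466 ≈ 80.411, ∠ = arctan(79/15) ≈ 79.25°
pole (s+25): 25 + j79 → |·| = √(25²+79²) = √6866 ≈ 82.861, ∠ = arctan(79/25) ≈ 72.44°
|L| = 5 / 5.3457e+05 ≈ 9.3533e-06
Gain = 20 log₁₀(9.3533e-06) ≈ -100.58 dB
∠L = 0.00° − 231.64° = -231.64° ≡ 128.36° (principal value)

At s = jω = j99:
pole (s+14): 14 + j99 → |·| = √(14²+99²) = √9997 ≈ 99.985, ∠ = arctan(99/14) ≈ 81.95°
pole (s+15): 15 + j99 → |·| = √(15²+99²) = √10026 ≈ 100.13, ∠ = arctan(99/15) ≈ 81.38°
pole (s+25): 25 + j99 → |·| = √(25²+99²) = √10426 ≈ 102.11, ∠ = arctan(99/25) ≈ 75.83°
|L| = 5 / 1.0223e+06 ≈ 4.8909e-06
Gain = 20 log₁₀(4.8909e-06) ≈ -106.21 dB
∠L = 0.00° − 239.16° = -239.16° ≡ 120.84° (principal value)

ω = 79: -100.6 dB, 128.4°; ω = 99: -106.2 dB, 120.8°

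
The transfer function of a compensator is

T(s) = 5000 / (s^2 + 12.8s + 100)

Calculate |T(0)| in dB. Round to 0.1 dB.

34.0 dB

T(0) = 5000 / 100 = 50
20 log₁₀(50) ≈ 33.98 dB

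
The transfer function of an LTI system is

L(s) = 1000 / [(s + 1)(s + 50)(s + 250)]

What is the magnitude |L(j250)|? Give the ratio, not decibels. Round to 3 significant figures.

At s = jω = j250:
pole (s+1): 1 + j250 → |·| = √(1²+250²) = √62501 ≈ 250, ∠ = arctan(250/1) ≈ 89.77°
pole (s+50): 50 + j250 → |·| = √(50²+250²) = √65000 ≈ 254.95, ∠ = arctan(250/50) ≈ 78.69°
pole (s+250): 250 + j250 → |·| = √(250²+250²) = √125000 ≈ 353.55, ∠ = arctan(250/250) ≈ 45.00°
|L| = 1000 / 2.2534e+07 ≈ 4.4377e-05

4.44e-05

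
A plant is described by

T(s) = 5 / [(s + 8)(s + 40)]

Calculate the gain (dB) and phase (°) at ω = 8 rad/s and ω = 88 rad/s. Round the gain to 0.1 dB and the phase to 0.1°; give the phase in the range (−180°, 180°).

At s = jω = j8:
pole (s+8): 8 + j8 → |·| = √(8²+8²) = √128 ≈ 11.314, ∠ = arctan(8/8) ≈ 45.00°
pole (s+40): 40 + j8 → |·| = √(40²+8²) = √1664 ≈ 40.792, ∠ = arctan(8/40) ≈ 11.31°
|T| = 5 / 461.52 ≈ 0.010834
Gain = 20 log₁₀(0.010834) ≈ -39.30 dB
∠T = 0.00° − 56.31° = -56.31°

At s = jω = j88:
pole (s+8): 8 + j88 → |·| = √(8²+88²) = √7808 ≈ 88.363, ∠ = arctan(88/8) ≈ 84.81°
pole (s+40): 40 + j88 → |·| = √(40²+88²) = √9344 ≈ 96.664, ∠ = arctan(88/40) ≈ 65.56°
|T| = 5 / 8541.5 ≈ 0.00058538
Gain = 20 log₁₀(0.00058538) ≈ -64.65 dB
∠T = 0.00° − 150.37° = -150.37°

ω = 8: -39.3 dB, -56.3°; ω = 88: -64.7 dB, -150.4°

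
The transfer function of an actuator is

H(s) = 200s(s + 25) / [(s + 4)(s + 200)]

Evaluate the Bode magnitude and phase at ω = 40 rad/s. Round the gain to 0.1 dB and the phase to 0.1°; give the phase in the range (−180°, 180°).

At s = jω = j40:
zero (s+25): 25 + j40 → |·| = √(25²+40²) = √2225 ≈ 47.17, ∠ = arctan(40/25) ≈ 57.99°
zero at origin: s = j40 → |·| = 40, ∠ = 90.00°
pole (s+4): 4 + j40 → |·| = √(4²+40²) = √1616 ≈ 40.2, ∠ = arctan(40/4) ≈ 84.29°
pole (s+200): 200 + j40 → |·| = √(200²+40²) = √41600 ≈ 203.96, ∠ = arctan(40/200) ≈ 11.31°
|H| = 200 · 1886.8 / 8199.2 ≈ 46.024
Gain = 20 log₁₀(46.024) ≈ 33.26 dB
∠H = 147.99° − 95.60° = 52.39°

33.3 dB, 52.4°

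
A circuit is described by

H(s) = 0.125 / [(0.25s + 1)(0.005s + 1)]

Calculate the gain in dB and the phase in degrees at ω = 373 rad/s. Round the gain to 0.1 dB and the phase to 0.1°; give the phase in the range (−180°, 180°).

At ω = 373 rad/s:
pole (1 + j373·0.25) = 1 + j93.25 → |·| ≈ 93.255, ∠ ≈ 89.39°
pole (1 + j373·0.005) = 1 + j1.865 → |·| ≈ 2.1162, ∠ ≈ 61.80°
|H| = 0.125 · 1 / (93.255 · 2.1162) ≈ 0.0006334
Gain = 20 log₁₀(0.0006334) ≈ -63.97 dB
∠H = (0°) − (89.39° + 61.80°) = -151.19°

-64.0 dB, -151.2°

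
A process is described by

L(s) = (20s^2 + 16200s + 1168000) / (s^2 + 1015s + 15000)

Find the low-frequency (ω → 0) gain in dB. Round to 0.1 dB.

37.8 dB

L(0) = 1168000 / 15000 ≈ 77.867
20 log₁₀(77.867) ≈ 37.83 dB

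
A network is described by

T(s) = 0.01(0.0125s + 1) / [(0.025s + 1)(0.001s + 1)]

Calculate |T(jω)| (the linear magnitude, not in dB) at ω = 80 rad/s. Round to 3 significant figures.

0.00630

At ω = 80 rad/s:
zero (1 + j80·0.0125) = 1 + j1 → |·| ≈ 1.4142, ∠ ≈ 45.00°
pole (1 + j80·0.025) = 1 + j2 → |·| ≈ 2.2361, ∠ ≈ 63.43°
pole (1 + j80·0.001) = 1 + j0.08 → |·| ≈ 1.0032, ∠ ≈ 4.57°
|T| = 0.01 · 1.4142 / (2.2361 · 1.0032) ≈ 0.0063042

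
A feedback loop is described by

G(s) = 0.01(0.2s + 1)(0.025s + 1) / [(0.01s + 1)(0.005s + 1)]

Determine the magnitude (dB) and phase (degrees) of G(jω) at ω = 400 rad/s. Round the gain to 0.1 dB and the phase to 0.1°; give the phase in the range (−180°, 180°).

-1.2 dB, 34.2°

At ω = 400 rad/s:
zero (1 + j400·0.2) = 1 + j80 → |·| ≈ 80.006, ∠ ≈ 89.28°
zero (1 + j400·0.025) = 1 + j10 → |·| ≈ 10.05, ∠ ≈ 84.29°
pole (1 + j400·0.01) = 1 + j4 → |·| ≈ 4.1231, ∠ ≈ 75.96°
pole (1 + j400·0.005) = 1 + j2 → |·| ≈ 2.2361, ∠ ≈ 63.43°
|G| = 0.01 · 80.006 · 10.05 / (4.1231 · 2.2361) ≈ 0.87211
Gain = 20 log₁₀(0.87211) ≈ -1.19 dB
∠G = (89.28° + 84.29°) − (75.96° + 63.43°) = 34.18°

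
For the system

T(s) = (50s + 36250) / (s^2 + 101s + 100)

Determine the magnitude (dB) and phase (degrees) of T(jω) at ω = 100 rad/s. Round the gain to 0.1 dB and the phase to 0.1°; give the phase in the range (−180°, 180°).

Substitute s = j100:
Numerator: 50(j100) + 36250 = 36250 + j5000
Denominator: (j100)^2 + 101(j100) + 100 = -9900 + j10100
|N| = √(36250² + 5000²) ≈ 36593, ∠N ≈ 7.85°
|D| = √(9900² + 10100²) ≈ 14143, ∠D ≈ 134.43°
|T| = 36593 / 14143 ≈ 2.5874
Gain = 20 log₁₀(2.5874) ≈ 8.26 dB
∠T = 7.85° − 134.43° = -126.58°

8.3 dB, -126.6°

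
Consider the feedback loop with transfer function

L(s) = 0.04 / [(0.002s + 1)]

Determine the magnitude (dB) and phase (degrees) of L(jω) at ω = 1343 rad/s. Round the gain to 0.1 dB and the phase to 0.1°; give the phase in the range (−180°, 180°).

At ω = 1343 rad/s:
pole (1 + j1343·0.002) = 1 + j2.686 → |·| ≈ 2.8661, ∠ ≈ 69.58°
|L| = 0.04 · 1 / (2.8661) ≈ 0.013956
Gain = 20 log₁₀(0.013956) ≈ -37.10 dB
∠L = (0°) − (69.58°) = -69.58°

-37.1 dB, -69.6°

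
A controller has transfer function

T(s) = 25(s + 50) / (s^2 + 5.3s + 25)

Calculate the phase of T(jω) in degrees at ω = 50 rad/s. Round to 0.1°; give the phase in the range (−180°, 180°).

At s = jω = j50:
zero (s+50): 50 + j50 → |·| = √(50²+50²) = √5000 ≈ 70.711, ∠ = arctan(50/50) ≈ 45.00°
quadratic: (j50)² + 5.3·j50 + 25 = -2475 + j265 → |·| ≈ 2489.1, ∠ ≈ 173.89°
∠T = 45.00° − 173.89° = -128.89°

-128.9°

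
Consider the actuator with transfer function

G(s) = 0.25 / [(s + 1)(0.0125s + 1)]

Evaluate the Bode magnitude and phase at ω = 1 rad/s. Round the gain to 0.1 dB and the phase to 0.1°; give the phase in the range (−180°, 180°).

At ω = 1 rad/s:
pole (1 + j1·1) = 1 + j1 → |·| ≈ 1.4142, ∠ ≈ 45.00°
pole (1 + j1·0.0125) = 1 + j0.0125 → |·| ≈ 1.0001, ∠ ≈ 0.72°
|G| = 0.25 · 1 / (1.4142 · 1.0001) ≈ 0.17676
Gain = 20 log₁₀(0.17676) ≈ -15.05 dB
∠G = (0°) − (45.00° + 0.72°) = -45.72°

-15.1 dB, -45.7°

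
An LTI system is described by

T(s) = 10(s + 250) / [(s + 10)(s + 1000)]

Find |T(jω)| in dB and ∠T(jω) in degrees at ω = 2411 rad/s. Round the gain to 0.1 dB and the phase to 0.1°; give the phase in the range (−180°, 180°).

-48.3 dB, -73.2°

At s = jω = j2411:
zero (s+250): 250 + j2411 → |·| = √(250²+2411²) = √5875421 ≈ 2423.9, ∠ = arctan(2411/250) ≈ 84.08°
pole (s+10): 10 + j2411 → |·| = √(10²+2411²) = √5813021 ≈ 2411, ∠ = arctan(2411/10) ≈ 89.76°
pole (s+1000): 1000 + j2411 → |·| = √(1000²+2411²) = √6812921 ≈ 2610.2, ∠ = arctan(2411/1000) ≈ 67.47°
|T| = 10 · 2423.9 / 6.2932e+06 ≈ 0.0038516
Gain = 20 log₁₀(0.0038516) ≈ -48.29 dB
∠T = 84.08° − 157.23° = -73.15°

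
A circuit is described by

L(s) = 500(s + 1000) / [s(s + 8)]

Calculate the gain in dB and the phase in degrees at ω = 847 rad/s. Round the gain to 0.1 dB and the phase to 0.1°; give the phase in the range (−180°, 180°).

At s = jω = j847:
zero (s+1000): 1000 + j847 → |·| = √(1000²+847²) = √1717409 ≈ 1310.5, ∠ = arctan(847/1000) ≈ 40.26°
pole (s+8): 8 + j847 → |·| = √(8²+847²) = √717473 ≈ 847.04, ∠ = arctan(847/8) ≈ 89.46°
pole at origin: |s| = 847, ∠ = 90.00° (in denominator)
|L| = 500 · 1310.5 / 7.1744e+05 ≈ 0.91332
Gain = 20 log₁₀(0.91332) ≈ -0.79 dB
∠L = 40.26° − 179.46° = -139.20°

-0.8 dB, -139.2°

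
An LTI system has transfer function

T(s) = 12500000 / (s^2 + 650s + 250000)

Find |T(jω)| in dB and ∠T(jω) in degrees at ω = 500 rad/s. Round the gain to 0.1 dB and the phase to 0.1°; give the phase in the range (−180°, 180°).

31.7 dB, -90.0°

At s = jω = j500:
quadratic: (j500)² + 650·j500 + 250000 = 0 + j325000 → |·| ≈ 3.25e+05, ∠ ≈ 90.00°
|T| = 12500000 / 3.25e+05 ≈ 38.462
Gain = 20 log₁₀(38.462) ≈ 31.70 dB
∠T = 0.00° − 90.00° = -90.00°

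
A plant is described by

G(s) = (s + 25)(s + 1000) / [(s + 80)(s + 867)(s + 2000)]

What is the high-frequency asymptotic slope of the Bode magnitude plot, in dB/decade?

-20 dB/decade

Each pole contributes −20 dB/decade at high frequency; each zero contributes +20 dB/decade.
Net: 2 zero(s) − 3 pole(s) → -20 dB/decade.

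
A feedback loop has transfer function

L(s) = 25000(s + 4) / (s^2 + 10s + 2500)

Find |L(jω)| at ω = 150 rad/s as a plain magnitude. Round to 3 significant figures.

187

At s = jω = j150:
zero (s+4): 4 + j150 → |·| = √(4²+150²) = √22516 ≈ 150.05, ∠ = arctan(150/4) ≈ 88.47°
quadratic: (j150)² + 10·j150 + 2500 = -20000 + j1500 → |·| ≈ 20056, ∠ ≈ 175.71°
|L| = 25000 · 150.05 / 20056 ≈ 187.04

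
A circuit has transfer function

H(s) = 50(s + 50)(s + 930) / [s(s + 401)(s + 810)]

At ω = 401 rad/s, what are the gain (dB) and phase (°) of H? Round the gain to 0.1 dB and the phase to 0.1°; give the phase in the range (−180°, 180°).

-20.0 dB, -55.1°

At s = jω = j401:
zero (s+50): 50 + j401 → |·| = √(50²+401²) = √163301 ≈ 404.11, ∠ = arctan(401/50) ≈ 82.89°
zero (s+930): 930 + j401 → |·| = √(930²+401²) = √1025701 ≈ 1012.8, ∠ = arctan(401/930) ≈ 23.32°
pole (s+401): 401 + j401 → |·| = √(401²+401²) = √321602 ≈ 567.1, ∠ = arctan(401/401) ≈ 45.00°
pole (s+810): 810 + j401 → |·| = √(810²+401²) = √816901 ≈ 903.83, ∠ = arctan(401/810) ≈ 26.34°
pole at origin: |s| = 401, ∠ = 90.00° (in denominator)
|H| = 50 · 4.0928e+05 / 2.0554e+08 ≈ 0.099562
Gain = 20 log₁₀(0.099562) ≈ -20.04 dB
∠H = 106.21° − 161.34° = -55.13°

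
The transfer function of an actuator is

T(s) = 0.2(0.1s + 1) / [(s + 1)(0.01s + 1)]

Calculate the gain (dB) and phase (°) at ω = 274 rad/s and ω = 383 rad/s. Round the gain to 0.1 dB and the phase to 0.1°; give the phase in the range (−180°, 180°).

At ω = 274 rad/s:
zero (1 + j274·0.1) = 1 + j27.4 → |·| ≈ 27.418, ∠ ≈ 87.91°
pole (1 + j274·1) = 1 + j274 → |·| ≈ 274, ∠ ≈ 89.79°
pole (1 + j274·0.01) = 1 + j2.74 → |·| ≈ 2.9168, ∠ ≈ 69.95°
|T| = 0.2 · 27.418 / (274 · 2.9168) ≈ 0.0068613
Gain = 20 log₁₀(0.0068613) ≈ -43.27 dB
∠T = (87.91°) − (89.79° + 69.95°) = -71.83°

At ω = 383 rad/s:
zero (1 + j383·0.1) = 1 + j38.3 → |·| ≈ 38.313, ∠ ≈ 88.50°
pole (1 + j383·1) = 1 + j383 → |·| ≈ 383, ∠ ≈ 89.85°
pole (1 + j383·0.01) = 1 + j3.83 → |·| ≈ 3.9584, ∠ ≈ 75.37°
|T| = 0.2 · 38.313 / (383 · 3.9584) ≈ 0.0050543
Gain = 20 log₁₀(0.0050543) ≈ -45.93 dB
∠T = (88.50°) − (89.85° + 75.37°) = -76.72°

ω = 274: -43.3 dB, -71.8°; ω = 383: -45.9 dB, -76.7°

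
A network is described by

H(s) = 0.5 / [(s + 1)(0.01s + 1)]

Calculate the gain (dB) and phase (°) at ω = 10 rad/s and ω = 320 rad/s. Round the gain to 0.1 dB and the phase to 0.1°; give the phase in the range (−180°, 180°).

At ω = 10 rad/s:
pole (1 + j10·1) = 1 + j10 → |·| ≈ 10.05, ∠ ≈ 84.29°
pole (1 + j10·0.01) = 1 + j0.1 → |·| ≈ 1.005, ∠ ≈ 5.71°
|H| = 0.5 · 1 / (10.05 · 1.005) ≈ 0.049504
Gain = 20 log₁₀(0.049504) ≈ -26.11 dB
∠H = (0°) − (84.29° + 5.71°) = -90.00°

At ω = 320 rad/s:
pole (1 + j320·1) = 1 + j320 → |·| ≈ 320, ∠ ≈ 89.82°
pole (1 + j320·0.01) = 1 + j3.2 → |·| ≈ 3.3526, ∠ ≈ 72.65°
|H| = 0.5 · 1 / (320 · 3.3526) ≈ 0.00046606
Gain = 20 log₁₀(0.00046606) ≈ -66.63 dB
∠H = (0°) − (89.82° + 72.65°) = -162.47°

ω = 10: -26.1 dB, -90.0°; ω = 320: -66.6 dB, -162.5°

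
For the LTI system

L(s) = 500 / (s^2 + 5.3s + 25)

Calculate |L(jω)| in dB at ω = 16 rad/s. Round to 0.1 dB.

6.2 dB

At s = jω = j16:
quadratic: (j16)² + 5.3·j16 + 25 = -231 + j84.8 → |·| ≈ 246.07, ∠ ≈ 159.84°
|L| = 500 / 246.07 ≈ 2.0319
Gain = 20 log₁₀(2.0319) ≈ 6.16 dB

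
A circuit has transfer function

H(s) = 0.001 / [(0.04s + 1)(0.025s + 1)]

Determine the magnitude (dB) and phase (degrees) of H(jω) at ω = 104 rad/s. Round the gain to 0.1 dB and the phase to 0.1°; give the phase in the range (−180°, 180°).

At ω = 104 rad/s:
pole (1 + j104·0.04) = 1 + j4.16 → |·| ≈ 4.2785, ∠ ≈ 76.48°
pole (1 + j104·0.025) = 1 + j2.6 → |·| ≈ 2.7857, ∠ ≈ 68.96°
|H| = 0.001 · 1 / (4.2785 · 2.7857) ≈ 8.3902e-05
Gain = 20 log₁₀(8.3902e-05) ≈ -81.52 dB
∠H = (0°) − (76.48° + 68.96°) = -145.44°

-81.5 dB, -145.4°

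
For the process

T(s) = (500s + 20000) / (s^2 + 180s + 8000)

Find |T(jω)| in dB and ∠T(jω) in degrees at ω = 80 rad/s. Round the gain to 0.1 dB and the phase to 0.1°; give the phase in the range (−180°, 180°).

9.8 dB, -20.2°

Substitute s = j80:
Numerator: 500(j80) + 20000 = 20000 + j40000
Denominator: (j80)^2 + 180(j80) + 8000 = 1600 + j14400
|N| = √(20000² + 40000²) ≈ 44721, ∠N ≈ 63.43°
|D| = √(1600² + 14400²) ≈ 14489, ∠D ≈ 83.66°
|T| = 44721 / 14489 ≈ 3.0865
Gain = 20 log₁₀(3.0865) ≈ 9.79 dB
∠T = 63.43° − 83.66° = -20.23°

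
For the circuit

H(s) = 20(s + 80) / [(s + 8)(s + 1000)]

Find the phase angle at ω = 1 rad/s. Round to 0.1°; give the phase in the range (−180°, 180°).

-6.5°

At s = jω = j1:
zero (s+80): 80 + j1 → |·| = √(80²+1²) = √6401 ≈ 80.006, ∠ = arctan(1/80) ≈ 0.72°
pole (s+8): 8 + j1 → |·| = √(8²+1²) = √65 ≈ 8.0623, ∠ = arctan(1/8) ≈ 7.13°
pole (s+1000): 1000 + j1 → |·| = √(1000²+1²) = √1000001 ≈ 1000, ∠ = arctan(1/1000) ≈ 0.06°
∠H = 0.72° − 7.19° = -6.47°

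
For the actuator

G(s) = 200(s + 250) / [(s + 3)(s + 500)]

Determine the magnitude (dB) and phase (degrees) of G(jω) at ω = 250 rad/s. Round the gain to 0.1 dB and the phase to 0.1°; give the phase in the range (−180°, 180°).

-5.9 dB, -70.9°

At s = jω = j250:
zero (s+250): 250 + j250 → |·| = √(250²+250²) = √125000 ≈ 353.55, ∠ = arctan(250/250) ≈ 45.00°
pole (s+3): 3 + j250 → |·| = √(3²+250²) = √62509 ≈ 250.02, ∠ = arctan(250/3) ≈ 89.31°
pole (s+500): 500 + j250 → |·| = √(500²+250²) = √312500 ≈ 559.02, ∠ = arctan(250/500) ≈ 26.57°
|G| = 200 · 353.55 / 1.3977e+05 ≈ 0.5059
Gain = 20 log₁₀(0.5059) ≈ -5.92 dB
∠G = 45.00° − 115.88° = -70.88°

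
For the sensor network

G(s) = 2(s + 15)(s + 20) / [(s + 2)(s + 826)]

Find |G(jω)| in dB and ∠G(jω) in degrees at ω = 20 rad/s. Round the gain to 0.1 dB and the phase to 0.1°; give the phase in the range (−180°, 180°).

-21.4 dB, 12.5°

At s = jω = j20:
zero (s+15): 15 + j20 → |·| = √(15²+20²) = √625 ≈ 25, ∠ = arctan(20/15) ≈ 53.13°
zero (s+20): 20 + j20 → |·| = √(20²+20²) = √800 ≈ 28.284, ∠ = arctan(20/20) ≈ 45.00°
pole (s+2): 2 + j20 → |·| = √(2²+20²) = √404 ≈ 20.1, ∠ = arctan(20/2) ≈ 84.29°
pole (s+826): 826 + j20 → |·| = √(826²+20²) = √682676 ≈ 826.24, ∠ = arctan(20/826) ≈ 1.39°
|G| = 2 · 707.1 / 16607 ≈ 0.085157
Gain = 20 log₁₀(0.085157) ≈ -21.40 dB
∠G = 98.13° − 85.68° = 12.45°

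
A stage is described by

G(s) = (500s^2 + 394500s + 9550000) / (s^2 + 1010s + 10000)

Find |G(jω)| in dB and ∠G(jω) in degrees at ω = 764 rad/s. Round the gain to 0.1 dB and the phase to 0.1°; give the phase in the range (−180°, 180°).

Substitute s = j764:
Numerator: 500(j764)^2 + 394500(j764) + 9550000 = -282298000 + j301398000
Denominator: (j764)^2 + 1010(j764) + 10000 = -573696 + j771640
|N| = √(282298000² + 301398000²) ≈ 4.1296e+08, ∠N ≈ 133.13°
|D| = √(573696² + 771640²) ≈ 9.6154e+05, ∠D ≈ 126.63°
|G| = 4.1296e+08 / 9.6154e+05 ≈ 429.48
Gain = 20 log₁₀(429.48) ≈ 52.66 dB
∠G = 133.13° − 126.63° = 6.50°

52.7 dB, 6.5°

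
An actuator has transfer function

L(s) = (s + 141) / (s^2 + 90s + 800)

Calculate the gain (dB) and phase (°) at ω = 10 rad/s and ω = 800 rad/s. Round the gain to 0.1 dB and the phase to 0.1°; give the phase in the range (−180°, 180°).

Substitute s = j10:
Numerator: (j10) + 141 = 141 + j10
Denominator: (j10)^2 + 90(j10) + 800 = 700 + j900
|N| = √(141² + 10²) ≈ 141.35, ∠N ≈ 4.06°
|D| = √(700² + 900²) ≈ 1140.2, ∠D ≈ 52.13°
|L| = 141.35 / 1140.2 ≈ 0.12397
Gain = 20 log₁₀(0.12397) ≈ -18.13 dB
∠L = 4.06° − 52.13° = -48.07°

Substitute s = j800:
Numerator: (j800) + 141 = 141 + j800
Denominator: (j800)^2 + 90(j800) + 800 = -639200 + j72000
|N| = √(141² + 800²) ≈ 812.33, ∠N ≈ 80.00°
|D| = √(639200² + 72000²) ≈ 6.4324e+05, ∠D ≈ 173.57°
|L| = 812.33 / 6.4324e+05 ≈ 0.0012629
Gain = 20 log₁₀(0.0012629) ≈ -57.97 dB
∠L = 80.00° − 173.57° = -93.57°

ω = 10: -18.1 dB, -48.1°; ω = 800: -58.0 dB, -93.6°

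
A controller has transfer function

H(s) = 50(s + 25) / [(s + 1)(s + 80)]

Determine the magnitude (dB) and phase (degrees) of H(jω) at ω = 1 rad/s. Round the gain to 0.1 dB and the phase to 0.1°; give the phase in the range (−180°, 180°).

At s = jω = j1:
zero (s+25): 25 + j1 → |·| = √(25²+1²) = √626 ≈ 25.02, ∠ = arctan(1/25) ≈ 2.29°
pole (s+1): 1 + j1 → |·| = √(1²+1²) = √2 ≈ 1.4142, ∠ = arctan(1/1) ≈ 45.00°
pole (s+80): 80 + j1 → |·| = √(80²+1²) = √6401 ≈ 80.006, ∠ = arctan(1/80) ≈ 0.72°
|H| = 50 · 25.02 / 113.14 ≈ 11.057
Gain = 20 log₁₀(11.057) ≈ 20.87 dB
∠H = 2.29° − 45.72° = -43.43°

20.9 dB, -43.4°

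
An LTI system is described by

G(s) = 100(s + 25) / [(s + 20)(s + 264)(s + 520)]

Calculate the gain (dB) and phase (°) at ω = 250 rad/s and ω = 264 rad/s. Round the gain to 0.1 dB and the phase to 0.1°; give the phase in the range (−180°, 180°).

At s = jω = j250:
zero (s+25): 25 + j250 → |·| = √(25²+250²) = √63125 ≈ 251.25, ∠ = arctan(250/25) ≈ 84.29°
pole (s+20): 20 + j250 → |·| = √(20²+250²) = √62900 ≈ 250.8, ∠ = arctan(250/20) ≈ 85.43°
pole (s+264): 264 + j250 → |·| = √(264²+250²) = √132196 ≈ 363.59, ∠ = arctan(250/264) ≈ 43.44°
pole (s+520): 520 + j250 → |·| = √(520²+250²) = √332900 ≈ 576.97, ∠ = arctan(250/520) ≈ 25.68°
|G| = 100 · 251.25 / 5.2613e+07 ≈ 0.00047754
Gain = 20 log₁₀(0.00047754) ≈ -66.42 dB
∠G = 84.29° − 154.55° = -70.26°

At s = jω = j264:
zero (s+25): 25 + j264 → |·| = √(25²+264²) = √70321 ≈ 265.18, ∠ = arctan(264/25) ≈ 84.59°
pole (s+20): 20 + j264 → |·| = √(20²+264²) = √70096 ≈ 264.76, ∠ = arctan(264/20) ≈ 85.67°
pole (s+264): 264 + j264 → |·| = √(264²+264²) = √139392 ≈ 373.35, ∠ = arctan(264/264) ≈ 45.00°
pole (s+520): 520 + j264 → |·| = √(520²+264²) = √340096 ≈ 583.18, ∠ = arctan(264/520) ≈ 26.92°
|G| = 100 · 265.18 / 5.7646e+07 ≈ 0.00046001
Gain = 20 log₁₀(0.00046001) ≈ -66.74 dB
∠G = 84.59° − 157.59° = -73.00°

ω = 250: -66.4 dB, -70.3°; ω = 264: -66.7 dB, -73.0°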